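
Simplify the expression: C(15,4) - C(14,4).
364

Working:
C(15,4) - C(14,4) = C(14,3) = 364.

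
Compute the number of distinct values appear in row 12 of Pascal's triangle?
Row 12 has entries C(12,0)..C(12,12); by symmetry C(12,k)=C(12,12-k), giving 7 distinct values.
Final answer: 7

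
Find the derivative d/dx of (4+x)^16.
16(4+x)^15

Using the power rule: d/dx (4+x)^16 = 16(4+x)^{15}.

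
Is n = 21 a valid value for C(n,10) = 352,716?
C(21,10) = 21·20·19·18·17·16·15·14·13·12/10! = 1,279,935,820,800/3,628,800 = 352,716, which equals 352,716.
Final answer: Yes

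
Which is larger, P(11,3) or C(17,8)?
P(11,3)=990, C(17,8)=24,310.

Answer: C(17,8)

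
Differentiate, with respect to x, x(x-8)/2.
d/dx[(x-0)(x-8)] = (x-8) + (x-0) = 2x - 8. Dividing by 2 gives (2x - 8)/2.
Final answer: (2x - 8)/2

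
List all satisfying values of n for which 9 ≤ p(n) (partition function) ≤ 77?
6, 7, 8, 9, 10, 11, 12
Tabulating p(n) via p(n) = p(n−1) + p(n−2) − p(n−5) − p(n−7) + …: p(5)=7; p(6)=11; p(7)=15; p(8)=22; p(9)=30; p(10)=42; p(11)=56; p(12)=77; p(13)=101. So valid n = 6, 7, 8, 9, 10, 11, 12.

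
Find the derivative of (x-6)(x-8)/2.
(2x - 14)/2

Solution: d/dx[(x-6)(x-8)] = (x-8) + (x-6) = 2x - 14. Dividing by 2 gives (2x - 14)/2.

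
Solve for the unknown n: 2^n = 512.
9

Solution: 2^9 = 512, so n = 9.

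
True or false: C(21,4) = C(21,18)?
False

Reasoning: C(21,4) = 5,985 but C(21,18) = 1,330; symmetry gives C(21,4) = C(21,17), not C(21,18).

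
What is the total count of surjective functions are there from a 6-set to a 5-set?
1,800

Working:
Onto functions = 5! × S(6,5)
First compute S(6,5) via recurrence:
Using the Stirling recurrence: S(n,k) = k·S(n-1,k) + S(n-1,k-1)
S(6,5) = 5·S(5,5) + S(5,4)
         = 5·1 + 10
         = 5 + 10
         = 15
Then: 120 × 15 = 1,800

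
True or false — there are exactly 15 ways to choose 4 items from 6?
True

C(6,4) = 15.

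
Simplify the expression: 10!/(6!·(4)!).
210

Working:
This is C(10,6) = 210.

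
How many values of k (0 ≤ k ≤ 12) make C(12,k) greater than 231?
5
Row 12 is unimodal and symmetric about k=12/2. C(12,3)=220 ≤ 231; C(12,4)=495 > 231; by symmetry C(12,k) > 231 for k = 4..8. That's 8 - 4 + 1 = 5 values.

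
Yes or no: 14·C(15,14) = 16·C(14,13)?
Absorption identity k·C(n,k) = n·C(n-1,k-1). LHS = 14·15 = 210; RHS = 16·14 = 224.

Answer: No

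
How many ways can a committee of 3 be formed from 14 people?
C(14,3) = 14! / (3! × (14-3)!)
         = 14! / (3! × 11!)
         = 364
Final answer: 364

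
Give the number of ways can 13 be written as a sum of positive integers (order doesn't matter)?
Pentagonal recurrence p(n) = p(n−1) + p(n−2) − p(n−5) − p(n−7) + …: p(13) = p(12) + p(11) − p(8) − p(6) + p(1) = 77 + 56 − 22 − 11 + 1 = 101.

Answer: 101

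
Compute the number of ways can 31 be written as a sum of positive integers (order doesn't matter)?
6,842

Explanation: Pentagonal recurrence p(n) = p(n−1) + p(n−2) − p(n−5) − p(n−7) + …: p(31) = p(30) + p(29) − p(26) − p(24) + p(19) + p(16) − p(9) − p(5) = 5,604 + 4,565 − 2,436 − 1,575 + 490 + 231 − 30 − 7 = 6,842.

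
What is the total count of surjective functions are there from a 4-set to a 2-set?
14

Solution: Onto functions = 2! × S(4,2)
First compute S(4,2) via recurrence:
Using the Stirling recurrence: S(n,k) = k·S(n-1,k) + S(n-1,k-1)
S(4,2) = 2·S(3,2) + S(3,1)
         = 2·3 + 1
         = 6 + 1
         = 7
Then: 2 × 7 = 14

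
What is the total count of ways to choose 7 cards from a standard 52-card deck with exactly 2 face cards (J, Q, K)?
43,428,528

Solution: 12 face cards and 40 non-face cards: C(12,2) × C(40,5) = 66 × 658,008 = 43,428,528.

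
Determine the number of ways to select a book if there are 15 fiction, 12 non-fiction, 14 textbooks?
By the addition principle: 15 + 12 + 14 = 41.
Final answer: 41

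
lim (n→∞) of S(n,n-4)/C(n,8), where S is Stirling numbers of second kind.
105
The leading term of S(n,n-4) as a polynomial in n is (7)!!·C(n,8), so the ratio → (7)!! = 105.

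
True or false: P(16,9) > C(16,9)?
P(16,9) = 4,151,347,200 and C(16,9) = 11,440; P(n,r) = r! × C(n,r) so P > C whenever r ≥ 2.

Answer: True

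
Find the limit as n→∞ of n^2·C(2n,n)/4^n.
∞

C(2n,n) ~ 4^n/√(πn), so n^2·C(2n,n)/4^n ~ n^(2 − 1/2)/√π → ∞.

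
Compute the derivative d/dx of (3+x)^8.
8(3+x)^7

Using the power rule: d/dx (3+x)^8 = 8(3+x)^{7}.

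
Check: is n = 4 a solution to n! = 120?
No

4! = 4·3! = 4·6 = 24, which does not equal 120.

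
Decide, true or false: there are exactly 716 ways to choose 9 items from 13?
False

Working:
C(13,9) = 715 ≠ 716.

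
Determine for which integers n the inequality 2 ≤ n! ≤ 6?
2, 3
n! is strictly increasing; 2! = 2 and 3! = 6, so valid n = 2, 3.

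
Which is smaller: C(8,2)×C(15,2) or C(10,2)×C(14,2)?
C(8,2)×C(15,2)=2,940, C(10,2)×C(14,2)=4,095.
Final answer: C(8,2)×C(15,2)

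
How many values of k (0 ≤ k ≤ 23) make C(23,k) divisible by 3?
6

Working:
Checking C(23,k) mod 3 for k = 0..23: divisible at k = 6, 7, 8, 15, 16, 17. That's 6 values.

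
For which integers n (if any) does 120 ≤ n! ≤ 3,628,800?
5, 6, 7, 8, 9, 10

Reasoning: n! is strictly increasing; 5! = 120 and 10! = 3,628,800, so valid n = 5, 6, 7, 8, 9, 10.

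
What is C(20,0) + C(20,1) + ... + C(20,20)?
Sum of binomial coefficients = 2^20 = 1,048,576.

Answer: 1,048,576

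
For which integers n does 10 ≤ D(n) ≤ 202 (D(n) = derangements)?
5

Working:
Using D(n) = (n−1)[D(n−1) + D(n−2)] with D(1)=0, D(2)=1: D(4)=9; D(5)=44; D(6)=265. So valid n = 5.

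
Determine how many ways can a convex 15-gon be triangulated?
742,900

Solution: Using the Catalan number formula: C_n = C(2n, n) / (n+1)
C_13 = C(26, 13) / (13+1)
     = 10400600 / 14
     = 742,900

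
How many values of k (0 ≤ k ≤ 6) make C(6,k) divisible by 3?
4

Working:
Checking C(6,k) mod 3 for k = 0..6: divisible at k = 1, 2, 4, 5. That's 4 values.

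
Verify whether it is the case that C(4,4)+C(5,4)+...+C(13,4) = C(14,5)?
True
Hockey stick identity gives Σ = C(14,5) = 2,002; RHS C(14,5) = 2,002.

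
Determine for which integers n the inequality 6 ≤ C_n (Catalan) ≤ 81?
4, 5

Explanation: C_3=5; C_4=14; C_5=42; C_6=132. So valid n = 4, 5.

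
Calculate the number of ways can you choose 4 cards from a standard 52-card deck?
C(52,4) = 270,725.
Final answer: 270,725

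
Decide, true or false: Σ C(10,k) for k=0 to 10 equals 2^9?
False

Solution: Binomial theorem: Σ C(10,k) = (1+1)^10 = 2^10 = 1,024; RHS 2^9 = 512.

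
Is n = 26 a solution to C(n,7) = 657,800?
Yes

Solution: C(26,7) = 26·25·24·23·22·21·20/7! = 3,315,312,000/5,040 = 657,800, which equals 657,800.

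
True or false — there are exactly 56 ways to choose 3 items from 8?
True

Solution: C(8,3) = 56.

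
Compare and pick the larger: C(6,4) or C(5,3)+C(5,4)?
Equal

By Pascal's identity: C(6,4) = C(5,3)+C(5,4) = 15. Equal.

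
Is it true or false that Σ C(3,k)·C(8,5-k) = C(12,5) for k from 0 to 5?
False

Solution: Vandermonde's identity gives C(11,5) = 462; RHS C(12,5) = 792.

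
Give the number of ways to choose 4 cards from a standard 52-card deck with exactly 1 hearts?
118,807

Reasoning: 13 hearts and 39 non-hearts: C(13,1) × C(39,3) = 13 × 9139 = 118,807.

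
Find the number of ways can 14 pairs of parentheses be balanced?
2,674,440

Reasoning: Using the Catalan number formula: C_n = C(2n, n) / (n+1)
C_14 = C(28, 14) / (14+1)
     = 40116600 / 15
     = 2,674,440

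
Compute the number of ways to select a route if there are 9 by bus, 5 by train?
By the addition principle: 9 + 5 = 14.
Final answer: 14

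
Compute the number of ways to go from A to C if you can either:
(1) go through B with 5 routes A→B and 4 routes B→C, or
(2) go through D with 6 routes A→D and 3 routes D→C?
38

Reasoning: Route via B: 5×4=20. Route via D: 6×3=18. Total: 38.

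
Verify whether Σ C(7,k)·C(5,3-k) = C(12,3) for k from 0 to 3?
True

Solution: Vandermonde's identity gives C(12,3) = 220; RHS C(12,3) = 220.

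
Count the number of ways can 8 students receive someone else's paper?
14,833

Reasoning: Using D(n) = (n-1)[D(n-1) + D(n-2)]:
D(8) = (8-1) × [D(7) + D(6)]
      = 7 × [1854 + 265]
      = 7 × 2119
      = 14,833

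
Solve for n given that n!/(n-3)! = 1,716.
13
n!/(n-3)! = n×(n-1)×(n-2), a product of 3 consecutive integers ≈ (n−1)^3. 1,716^(1/3) + 1 ≈ 13.0; check n = 13: 13×12×11 = 1,716 ✓. So n = 13.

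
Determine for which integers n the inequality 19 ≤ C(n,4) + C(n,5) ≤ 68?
6, 7

C(5,4)+C(5,5)=6; C(6,4)+C(6,5)=21; C(7,4)+C(7,5)=56; C(8,4)+C(8,5)=126. So valid n = 6, 7.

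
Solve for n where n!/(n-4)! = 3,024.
9

Explanation: n!/(n-4)! = n×(n-1)×(n-2)×(n-3), a product of 4 consecutive integers ≈ (n−1.5)^4. 3,024^(1/4) + 1.5 ≈ 8.9; check n = 9: 9×8×7×6 = 3,024 ✓. So n = 9.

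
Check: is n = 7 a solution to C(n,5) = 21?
Yes

C(7,5) = 7·6·5·4·3/5! = 2,520/120 = 21, which equals 21.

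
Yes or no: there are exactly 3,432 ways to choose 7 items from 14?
Yes

Solution: C(14,7) = 3,432.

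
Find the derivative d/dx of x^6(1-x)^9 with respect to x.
6x^5(1-x)^9 - 9x^6(1-x)^8

Reasoning: Product rule: 6x^{5}(1-x)^{9} + x^6·(-9)(1-x)^{8}.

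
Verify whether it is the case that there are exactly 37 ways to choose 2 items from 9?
C(9,2) = 36 ≠ 37.

Answer: False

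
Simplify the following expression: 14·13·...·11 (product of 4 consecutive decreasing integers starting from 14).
24,024

Working:
This is P(14,4) = 14!/(10)! = 24,024.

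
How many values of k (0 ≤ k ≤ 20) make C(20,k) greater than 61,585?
7

Row 20 is unimodal and symmetric about k=20/2. C(20,6)=38,760 ≤ 61,585; C(20,7)=77,520 > 61,585; by symmetry C(20,k) > 61,585 for k = 7..13. That's 13 - 7 + 1 = 7 values.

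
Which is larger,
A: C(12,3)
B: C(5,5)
A

Solution: A=C(12,3)=220, B=C(5,5)=1.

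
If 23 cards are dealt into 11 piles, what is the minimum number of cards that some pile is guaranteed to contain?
3

Pigeonhole: ⌈23/11⌉ = 3.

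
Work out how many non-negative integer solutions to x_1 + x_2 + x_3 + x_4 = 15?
816

Reasoning: C(15+4-1, 4-1) = 816.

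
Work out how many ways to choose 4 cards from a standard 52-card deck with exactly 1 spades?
118,807

Explanation: 13 spades and 39 non-spades: C(13,1) × C(39,3) = 13 × 9139 = 118,807.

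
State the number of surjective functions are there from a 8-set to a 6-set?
191,520

Solution: Onto functions = 6! × S(8,6)
First compute S(8,6) via recurrence:
Using the Stirling recurrence: S(n,k) = k·S(n-1,k) + S(n-1,k-1)
S(8,6) = 6·S(7,6) + S(7,5)
         = 6·21 + 140
         = 126 + 140
         = 266
Then: 720 × 266 = 191,520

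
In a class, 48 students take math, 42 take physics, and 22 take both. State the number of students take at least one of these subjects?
|A∪B| = |A|+|B|-|A∩B| = 48+42-22 = 68.
Final answer: 68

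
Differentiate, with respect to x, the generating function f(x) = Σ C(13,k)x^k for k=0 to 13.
Σ k·C(13,k)x^(k-1) for k=1 to 13
Term-by-term differentiation gives Σ k·C(13,k)x^{k-1} for k=1 to 13.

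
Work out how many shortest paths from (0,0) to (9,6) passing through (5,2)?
1,470

Working:
To (5,2): C(7,5)=21. From there: C(8,4)=70. Total: 1,470.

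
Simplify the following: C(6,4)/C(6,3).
3/4

Reasoning: C(n,k+1)/C(n,k) = (n−k)/(k+1). Here (6−3)/(3+1) = 3/4 = 3/4.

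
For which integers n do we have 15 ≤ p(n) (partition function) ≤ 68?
7, 8, 9, 10, 11

Reasoning: Tabulating p(n) via p(n) = p(n−1) + p(n−2) − p(n−5) − p(n−7) + …: p(6)=11; p(7)=15; p(8)=22; p(9)=30; p(10)=42; p(11)=56; p(12)=77. So valid n = 7, 8, 9, 10, 11.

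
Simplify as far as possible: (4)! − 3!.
18

Solution: (4)! − 3! = (4)·3! − 3! = (4−1)·3! = 3·3! = 18.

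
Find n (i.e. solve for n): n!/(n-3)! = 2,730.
15

Working:
n!/(n-3)! = n×(n-1)×(n-2), a product of 3 consecutive integers ≈ (n−1)^3. 2,730^(1/3) + 1 ≈ 15.0; check n = 15: 15×14×13 = 2,730 ✓. So n = 15.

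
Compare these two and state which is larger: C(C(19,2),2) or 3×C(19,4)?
C(C(19,2),2)=14,535, 3×C(19,4)=11,628.
Final answer: C(C(19,2),2)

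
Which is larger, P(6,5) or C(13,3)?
P(6,5)=720, C(13,3)=286.

Answer: P(6,5)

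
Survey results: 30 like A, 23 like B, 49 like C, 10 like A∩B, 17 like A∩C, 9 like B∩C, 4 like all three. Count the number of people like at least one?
70

Explanation: |A∪B∪C| = 30+23+49-10-17-9+4 = 70.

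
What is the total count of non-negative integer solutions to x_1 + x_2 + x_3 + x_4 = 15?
C(15+4-1, 4-1) = 816.
Final answer: 816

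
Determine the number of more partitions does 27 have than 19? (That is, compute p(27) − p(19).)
2,520

Pentagonal recurrence p(n) = p(n−1) + p(n−2) − p(n−5) − p(n−7) + …: p(27) = p(26) + p(25) − p(22) − p(20) + p(15) + p(12) − p(5) − p(1) = 2,436 + 1,958 − 1,002 − 627 + 176 + 77 − 7 − 1 = 3,010.
p(19) = p(18) + p(17) − p(14) − p(12) + p(7) + p(4) = 385 + 297 − 135 − 77 + 15 + 5 = 490.
Difference = 3,010 − 490 = 2,520.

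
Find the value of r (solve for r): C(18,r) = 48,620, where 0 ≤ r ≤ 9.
C(18,r) is increasing for 0 ≤ r ≤ 9. Stepping up (C(18,r+1) = C(18,r)·(18−r)/(r+1)): C(18,1) = 18, C(18,2) = 153, C(18,3) = 816, C(18,4) = 3,060, C(18,5) = 8,568, C(18,6) = 18,564, C(18,7) = 31,824, C(18,8) = 43,758, C(18,9) = 48,620 ✓. So r = 9.

Answer: 9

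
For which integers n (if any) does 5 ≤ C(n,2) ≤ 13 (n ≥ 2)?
C(3,2)=3; C(4,2)=6; C(5,2)=10; C(6,2)=15. So valid n = 4, 5.

Answer: 4, 5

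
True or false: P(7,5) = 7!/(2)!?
True
Permutation formula P(n,k) = n!/(n-k)!: 7!/2! = 5,040/2 = 2,520 = P(7,5). The statement holds.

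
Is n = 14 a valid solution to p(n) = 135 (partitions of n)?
Yes
Pentagonal recurrence p(n) = p(n−1) + p(n−2) − p(n−5) − p(n−7) + …: p(14) = p(13) + p(12) − p(9) − p(7) + p(2) = 101 + 77 − 30 − 15 + 2 = 135, which equals 135.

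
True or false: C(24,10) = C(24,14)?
C(24,10) = C(24,24-10) by the symmetry property; both equal 1,961,256.
Final answer: True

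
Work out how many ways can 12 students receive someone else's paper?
176,214,841

Reasoning: Using D(n) = (n-1)[D(n-1) + D(n-2)]:
D(12) = (12-1) × [D(11) + D(10)]
      = 11 × [14684570 + 1334961]
      = 11 × 16019531
      = 176,214,841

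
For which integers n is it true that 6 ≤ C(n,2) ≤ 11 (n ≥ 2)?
4, 5

Explanation: C(3,2)=3; C(4,2)=6; C(5,2)=10; C(6,2)=15. So valid n = 4, 5.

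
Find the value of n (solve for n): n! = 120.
5

Explanation: n! is strictly increasing. 3! = 6, 4! = 24, 5! = 120 ✓. So n = 5.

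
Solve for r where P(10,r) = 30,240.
P(10,r) = 10·9·…·(10−r+1), a product of r factors. Multiplying down from 10: 10 = 10; 10·9 = 90; 10·9·8 = 720; 10·9·8·7 = 5,040; 10·9·8·7·6 = 30,240 ✓ (5 factors). So r = 5.
Final answer: 5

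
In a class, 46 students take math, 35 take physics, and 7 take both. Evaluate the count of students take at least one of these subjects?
|A∪B| = |A|+|B|-|A∩B| = 46+35-7 = 74.

Answer: 74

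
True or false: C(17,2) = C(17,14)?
C(17,2) = 136 but C(17,14) = 680; symmetry gives C(17,2) = C(17,15), not C(17,14).

Answer: False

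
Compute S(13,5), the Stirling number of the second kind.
7,508,501

Explanation: Using the Stirling recurrence: S(n,k) = k·S(n-1,k) + S(n-1,k-1)
S(13,5) = 5·S(12,5) + S(12,4)
         = 5·1379400 + 611501
         = 6897000 + 611501
         = 7,508,501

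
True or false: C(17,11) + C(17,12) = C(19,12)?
False

Working:
Pascal's identity gives C(18,12) = 18,564, whereas C(19,12) = 50,388.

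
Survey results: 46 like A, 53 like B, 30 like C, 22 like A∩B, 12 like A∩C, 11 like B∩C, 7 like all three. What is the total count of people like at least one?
91

Reasoning: |A∪B∪C| = 46+53+30-22-12-11+7 = 91.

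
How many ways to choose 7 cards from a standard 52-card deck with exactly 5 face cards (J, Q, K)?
617,760

Explanation: 12 face cards and 40 non-face cards: C(12,5) × C(40,2) = 792 × 780 = 617,760.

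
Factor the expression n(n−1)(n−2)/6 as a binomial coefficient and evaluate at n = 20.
n(n−1)(n−2)/6 = n!/(3!(n−3)!) = C(n,3). At n = 20: C(20,3) = 1,140.

Answer: C(n,3); C(20,3) = 1,140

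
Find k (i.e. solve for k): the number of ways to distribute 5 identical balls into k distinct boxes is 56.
4

Explanation: Stars and bars: the count is C(5+k−1, k−1), increasing in k. k=2: C(6,1) = 6, k=3: C(7,2) = 21, k=4: C(8,3) = 56 ✓. So k = 4.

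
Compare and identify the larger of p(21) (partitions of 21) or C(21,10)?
Pentagonal recurrence p(n) = p(n−1) + p(n−2) − p(n−5) − p(n−7) + …: p(21) = p(20) + p(19) − p(16) − p(14) + p(9) + p(6) = 627 + 490 − 231 − 135 + 30 + 11 = 792; C(21,10) = 352,716.
Final answer: C(21,10)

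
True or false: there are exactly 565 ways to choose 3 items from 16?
C(16,3) = 560 ≠ 565.

Answer: False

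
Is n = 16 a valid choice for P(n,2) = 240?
Yes

Reasoning: P(16,2) = 16·15 = 240, which equals 240.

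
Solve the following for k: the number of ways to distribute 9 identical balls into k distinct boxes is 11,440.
8

Explanation: Stars and bars: the count is C(9+k−1, k−1), increasing in k. k=6: C(14,5) = 2,002, k=7: C(15,6) = 5,005, k=8: C(16,7) = 11,440 ✓. So k = 8.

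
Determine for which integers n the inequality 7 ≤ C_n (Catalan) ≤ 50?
C_3=5; C_4=14; C_5=42; C_6=132. So valid n = 4, 5.

Answer: 4, 5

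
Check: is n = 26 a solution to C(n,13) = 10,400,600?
Yes

Working:
C(26,13) = 26·25·24·23·22·21·20·19·18·17·16·15·14/13! = 64,764,752,532,480,000/6,227,020,800 = 10,400,600, which equals 10,400,600.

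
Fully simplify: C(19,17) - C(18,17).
153
C(19,17) - C(18,17) = C(18,16) = 153.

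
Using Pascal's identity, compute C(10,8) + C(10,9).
55

Solution: C(10,8) + C(10,9) = C(11,9) = 55.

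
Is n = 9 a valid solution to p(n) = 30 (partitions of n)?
Yes
Pentagonal recurrence p(n) = p(n−1) + p(n−2) − p(n−5) − p(n−7) + …: p(9) = p(8) + p(7) − p(4) − p(2) = 22 + 15 − 5 − 2 = 30, which equals 30.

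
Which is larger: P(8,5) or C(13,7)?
P(8,5)=6,720, C(13,7)=1,716.

Answer: P(8,5)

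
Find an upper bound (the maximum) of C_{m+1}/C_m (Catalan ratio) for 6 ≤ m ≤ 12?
25/7

Solution: C_{m+1}/C_m = 2(2m+1)/(m+2), which increases with m. Maximum at m = 12: 2·25/14 = 25/7.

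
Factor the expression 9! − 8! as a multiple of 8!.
8 × 8! = 322,560

Solution: 9! − 8! = 9·8! − 8! = (9 − 1)·8! = 8 × 8! = 322,560.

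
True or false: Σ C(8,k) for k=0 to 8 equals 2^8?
Binomial theorem: Σ C(8,k) = (1+1)^8 = 2^8 = 256; RHS 2^8 = 256.

Answer: True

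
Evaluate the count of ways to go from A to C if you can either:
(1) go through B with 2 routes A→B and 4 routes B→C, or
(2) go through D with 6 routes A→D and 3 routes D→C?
Route via B: 2×4=8. Route via D: 6×3=18. Total: 26.
Final answer: 26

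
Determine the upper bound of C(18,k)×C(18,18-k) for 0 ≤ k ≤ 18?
2,363,904,400

Explanation: C(18,k)·C(18,18-k) = C(18,k)², maximised at the centre k = 9: C(18,9)² = 2,363,904,400.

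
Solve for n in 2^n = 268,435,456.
28

Explanation: 268,435,456 = 1,024 × 1,024 × 256 = 2^10 × 2^10 × 2^8 = 2^28, so n = 28.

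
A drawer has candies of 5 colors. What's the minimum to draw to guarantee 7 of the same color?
31
Worst case: 6 of each = 30. One more: 31.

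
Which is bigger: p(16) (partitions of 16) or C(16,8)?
C(16,8)

Explanation: Pentagonal recurrence p(n) = p(n−1) + p(n−2) − p(n−5) − p(n−7) + …: p(16) = p(15) + p(14) − p(11) − p(9) + p(4) + p(1) = 176 + 135 − 56 − 30 + 5 + 1 = 231; C(16,8) = 12,870.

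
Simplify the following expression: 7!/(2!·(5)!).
21

Working:
This is C(7,2) = 21.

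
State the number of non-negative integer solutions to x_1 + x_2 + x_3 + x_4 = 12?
455

C(12+4-1, 4-1) = 455.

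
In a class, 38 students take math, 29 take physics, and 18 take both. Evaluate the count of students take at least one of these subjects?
|A∪B| = |A|+|B|-|A∩B| = 38+29-18 = 49.

Answer: 49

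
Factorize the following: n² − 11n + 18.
(n − 2)(n − 9)

Solution: Seek roots whose sum is 11 and product is 18: (2, 9). So n² − 11n + 18 = (n − 2)(n − 9).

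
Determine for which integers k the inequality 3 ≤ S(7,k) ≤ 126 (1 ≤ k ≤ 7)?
2, 6

Working:
S(7,1)=1; S(7,2)=63; S(7,3)=301; S(7,4)=350; S(7,5)=140; S(7,6)=21; S(7,7)=1. So valid k = 2, 6.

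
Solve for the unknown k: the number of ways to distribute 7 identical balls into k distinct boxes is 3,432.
Stars and bars: the count is C(7+k−1, k−1), increasing in k. k=6: C(12,5) = 792, k=7: C(13,6) = 1,716, k=8: C(14,7) = 3,432 ✓. So k = 8.

Answer: 8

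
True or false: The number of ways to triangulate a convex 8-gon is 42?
False

Solution: Triangulations of a convex 8-gon are counted by the Catalan number C_6: C_6 = C(12,6)/(6+1) = 924/7 = 132.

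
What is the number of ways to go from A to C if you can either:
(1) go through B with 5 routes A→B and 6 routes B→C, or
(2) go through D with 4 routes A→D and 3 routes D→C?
42

Reasoning: Route via B: 5×6=30. Route via D: 4×3=12. Total: 42.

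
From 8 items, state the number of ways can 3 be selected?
56

Working:
C(8,3) = 8! / (3! × (8-3)!)
         = 8! / (3! × 5!)
         = 56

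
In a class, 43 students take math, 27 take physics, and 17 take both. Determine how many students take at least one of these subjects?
53

Solution: |A∪B| = |A|+|B|-|A∩B| = 43+27-17 = 53.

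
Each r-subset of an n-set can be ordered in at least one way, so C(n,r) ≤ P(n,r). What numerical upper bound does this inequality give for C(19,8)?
P(19,8) = 19·18·17·16·15·14·13·12 = 3,047,466,240, so C(19,8) ≤ 3,047,466,240. (The bound is loose by a factor of 8! = 40,320: C(19,8) = 3,047,466,240/40,320 = 75,582.)

Answer: 3,047,466,240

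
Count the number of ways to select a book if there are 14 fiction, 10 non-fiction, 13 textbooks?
37

Reasoning: By the addition principle: 14 + 10 + 13 = 37.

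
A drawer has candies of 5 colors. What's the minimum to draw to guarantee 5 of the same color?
21
Worst case: 4 of each = 20. One more: 21.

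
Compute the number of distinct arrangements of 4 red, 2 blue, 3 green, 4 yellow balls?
900,900

Explanation: Multinomial: 13!/(4! × 2! × 3! × 4!) = 900,900.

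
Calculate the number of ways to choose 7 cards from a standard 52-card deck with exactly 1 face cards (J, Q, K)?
46,060,560

Solution: 12 face cards and 40 non-face cards: C(12,1) × C(40,6) = 12 × 3,838,380 = 46,060,560.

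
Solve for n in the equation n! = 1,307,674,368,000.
15

Reasoning: n! is strictly increasing. 13! = 6,227,020,800, 14! = 87,178,291,200, 15! = 1,307,674,368,000 ✓. So n = 15.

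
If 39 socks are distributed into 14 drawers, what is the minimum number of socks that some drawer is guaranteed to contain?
3

Solution: Pigeonhole: ⌈39/14⌉ = 3.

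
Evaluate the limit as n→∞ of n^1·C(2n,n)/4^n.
∞

Solution: C(2n,n) ~ 4^n/√(πn), so n^1·C(2n,n)/4^n ~ n^(1 − 1/2)/√π → ∞.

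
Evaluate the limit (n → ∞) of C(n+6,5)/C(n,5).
1

Working:
Both numerator and denominator grow as n^5/5! for large n, so the ratio → 1.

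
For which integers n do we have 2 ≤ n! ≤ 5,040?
n! is strictly increasing; 2! = 2 and 7! = 5,040, so valid n = 2, 3, 4, 5, 6, 7.

Answer: 2, 3, 4, 5, 6, 7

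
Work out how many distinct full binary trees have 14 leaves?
742,900

Explanation: Using the Catalan number formula: C_n = C(2n, n) / (n+1)
C_13 = C(26, 13) / (13+1)
     = 10400600 / 14
     = 742,900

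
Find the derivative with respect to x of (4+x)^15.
15(4+x)^14

Using the power rule: d/dx (4+x)^15 = 15(4+x)^{14}.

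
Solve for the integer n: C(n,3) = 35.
7

Working:
C(n,3) = n(n−1)(n−2)/3! is increasing in n, and n(n−1)(n−2) = 3!·35 = 210 ≈ (n−1)^3 gives n ≈ 6.9. Check: C(5,3) = 10, C(6,3) = 20, C(7,3) = 35 ✓. So n = 7.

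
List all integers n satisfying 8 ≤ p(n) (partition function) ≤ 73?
6, 7, 8, 9, 10, 11

Reasoning: Tabulating p(n) via p(n) = p(n−1) + p(n−2) − p(n−5) − p(n−7) + …: p(5)=7; p(6)=11; p(7)=15; p(8)=22; p(9)=30; p(10)=42; p(11)=56; p(12)=77. So valid n = 6, 7, 8, 9, 10, 11.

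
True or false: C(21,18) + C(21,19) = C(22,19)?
Pascal's identity C(n,k) + C(n,k+1) = C(n+1,k+1): 1,330 + 210 = 1,540 = C(22,19).
Final answer: True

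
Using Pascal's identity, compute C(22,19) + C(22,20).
1,771

Explanation: C(22,19) + C(22,20) = C(23,20) = 1,771.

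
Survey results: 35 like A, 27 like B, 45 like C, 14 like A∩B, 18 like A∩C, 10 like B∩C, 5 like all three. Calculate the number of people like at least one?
|A∪B∪C| = 35+27+45-14-18-10+5 = 70.

Answer: 70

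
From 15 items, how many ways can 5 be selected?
3,003
C(15,5) = 15! / (5! × (15-5)!)
         = 15! / (5! × 10!)
         = 3,003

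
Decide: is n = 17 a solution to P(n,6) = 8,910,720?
Yes

Explanation: P(17,6) = 17·16·15·14·13·12 = 8,910,720, which equals 8,910,720.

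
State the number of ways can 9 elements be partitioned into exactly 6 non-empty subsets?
This equals S(9,6), the Stirling number of the 2nd kind.
Using the Stirling recurrence: S(n,k) = k·S(n-1,k) + S(n-1,k-1)
S(9,6) = 6·S(8,6) + S(8,5)
         = 6·266 + 1050
         = 1596 + 1050
         = 2,646

Answer: 2,646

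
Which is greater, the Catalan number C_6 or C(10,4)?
C(10,4)
C_6 = C(12,6)/(6+1) = 924/7 = 132; C(10,4) = 210.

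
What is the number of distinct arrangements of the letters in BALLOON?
1,260

Solution: Word has 7 letters (B=1, A=1, L=2, O=2, N=1). Arrangements: 7!/Π(k!) = 1,260.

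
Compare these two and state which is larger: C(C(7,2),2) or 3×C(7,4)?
C(C(7,2),2)

Reasoning: C(C(7,2),2)=210, 3×C(7,4)=105.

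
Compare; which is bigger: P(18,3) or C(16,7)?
P(18,3)=4,896, C(16,7)=11,440.

Answer: C(16,7)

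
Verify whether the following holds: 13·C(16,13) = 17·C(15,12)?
False

Absorption identity k·C(n,k) = n·C(n-1,k-1). LHS = 13·560 = 7,280; RHS = 17·455 = 7,735.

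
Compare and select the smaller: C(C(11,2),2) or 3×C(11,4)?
3×C(11,4)
C(C(11,2),2)=1,485, 3×C(11,4)=990.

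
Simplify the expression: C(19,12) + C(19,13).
77,520

Working:
By Pascal's identity: C(20,13) = 77,520.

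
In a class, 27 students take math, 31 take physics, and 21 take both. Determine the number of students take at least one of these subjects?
37

Solution: |A∪B| = |A|+|B|-|A∩B| = 27+31-21 = 37.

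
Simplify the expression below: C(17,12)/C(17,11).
1/2

C(n,k+1)/C(n,k) = (n−k)/(k+1). Here (17−11)/(11+1) = 6/12 = 1/2.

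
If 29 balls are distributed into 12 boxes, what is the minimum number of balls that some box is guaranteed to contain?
3
Pigeonhole: ⌈29/12⌉ = 3.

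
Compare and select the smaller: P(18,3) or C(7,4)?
P(18,3)=4,896, C(7,4)=35.
Final answer: C(7,4)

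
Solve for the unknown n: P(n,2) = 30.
6

Solution: P(n,2) = n(n−1) is increasing in n; n(n−1) ≈ (n−0.5)^2 = 30 gives n ≈ 6.0. Check: P(4,2) = 12, P(5,2) = 20, P(6,2) = 30 ✓. So n = 6.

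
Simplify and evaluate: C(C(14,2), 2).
4,095

Working:
C(14,2) = 91, then C(91, 2) = 4,095.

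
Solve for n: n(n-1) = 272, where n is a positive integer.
17

Solution: n² − n − 272 = 0, so n = (1 ± √(1 + 4·272))/2 = (1 ± √1,089)/2 = (1 ± 33)/2, i.e. n = 17 or n = -16. Taking the positive root, n = 17 (check: 17×16 = 272).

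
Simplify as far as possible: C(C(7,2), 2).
210

Reasoning: C(7,2) = 21, then C(21, 2) = 210.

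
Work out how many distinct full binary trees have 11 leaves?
16,796

Reasoning: Using the Catalan number formula: C_n = C(2n, n) / (n+1)
C_10 = C(20, 10) / (10+1)
     = 184756 / 11
     = 16,796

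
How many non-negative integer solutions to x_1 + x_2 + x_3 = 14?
120

Working:
C(14+3-1, 3-1) = 120.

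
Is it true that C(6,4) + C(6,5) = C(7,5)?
True

Pascal's identity: LHS = 15 + 6 = 21; RHS = C(7,5) = 21. Both sides agree, so the statement holds.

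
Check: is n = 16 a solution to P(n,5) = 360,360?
P(16,5) = 16·15·14·13·12 = 524,160, which does not equal 360,360.
Final answer: No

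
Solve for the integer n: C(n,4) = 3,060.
18

Working:
C(n,4) = n(n−1)(n−2)(n−3)/4! is increasing in n, and n(n−1)(n−2)(n−3) = 4!·3,060 = 73,440 ≈ (n−1.5)^4 gives n ≈ 18.0. Check: C(16,4) = 1,820, C(17,4) = 2,380, C(18,4) = 3,060 ✓. So n = 18.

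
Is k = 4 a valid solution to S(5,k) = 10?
Yes

S(5,4) = 4·S(4,4) + S(4,3) = 4·1 + 6 = 10, which equals 10.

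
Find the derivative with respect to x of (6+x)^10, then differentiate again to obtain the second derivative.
90(6+x)^8

First derivative: 10(6+x)^{9}. Second derivative: 10·9·(6+x)^{8} = 90(6+x)^{8}.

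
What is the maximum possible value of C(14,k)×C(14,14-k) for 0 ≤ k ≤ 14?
C(14,k)·C(14,14-k) = C(14,k)², maximised at the centre k = 7: C(14,7)² = 11,778,624.
Final answer: 11,778,624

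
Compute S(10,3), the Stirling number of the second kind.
9,330

Solution: Using the Stirling recurrence: S(n,k) = k·S(n-1,k) + S(n-1,k-1)
S(10,3) = 3·S(9,3) + S(9,2)
         = 3·3025 + 255
         = 9075 + 255
         = 9,330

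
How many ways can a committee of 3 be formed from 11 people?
165

C(11,3) = 11! / (3! × (11-3)!)
         = 11! / (3! × 8!)
         = 165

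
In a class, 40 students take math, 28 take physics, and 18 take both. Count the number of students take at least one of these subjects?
50

Working:
|A∪B| = |A|+|B|-|A∩B| = 40+28-18 = 50.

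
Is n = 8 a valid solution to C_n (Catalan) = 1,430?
Yes

C_8 = C(16,8)/(8+1) = 12,870/9 = 1,430, which equals 1,430.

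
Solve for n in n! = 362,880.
9

Explanation: n! is strictly increasing. 7! = 5,040, 8! = 40,320, 9! = 362,880 ✓. So n = 9.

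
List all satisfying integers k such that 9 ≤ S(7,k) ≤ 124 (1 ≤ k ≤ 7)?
2, 6
S(7,1)=1; S(7,2)=63; S(7,3)=301; S(7,4)=350; S(7,5)=140; S(7,6)=21; S(7,7)=1. So valid k = 2, 6.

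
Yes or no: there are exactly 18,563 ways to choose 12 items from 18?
C(18,12) = 18,564 ≠ 18563.
Final answer: No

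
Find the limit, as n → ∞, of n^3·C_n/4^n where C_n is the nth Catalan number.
∞
C_n ~ 4^n/(n^(3/2)√π), so n^3·C_n/4^n ~ n^(3 − 3/2)/√π → ∞.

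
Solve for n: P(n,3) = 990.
11

Reasoning: P(n,3) = n(n−1)(n−2) is increasing in n; n(n−1)(n−2) ≈ (n−1)^3 = 990 gives n ≈ 11.0. Check: P(9,3) = 504, P(10,3) = 720, P(11,3) = 990 ✓. So n = 11.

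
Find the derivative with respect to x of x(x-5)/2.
(2x - 5)/2

Explanation: d/dx[(x-0)(x-5)] = (x-5) + (x-0) = 2x - 5. Dividing by 2 gives (2x - 5)/2.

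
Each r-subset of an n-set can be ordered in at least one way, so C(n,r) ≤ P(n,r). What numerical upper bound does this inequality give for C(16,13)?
3,487,131,648,000

Explanation: P(16,13) = 16·15·14·13·12·11·10·9·8·7·6·5·4 = 3,487,131,648,000, so C(16,13) ≤ 3,487,131,648,000. (The bound is loose by a factor of 13! = 6,227,020,800: C(16,13) = 3,487,131,648,000/6,227,020,800 = 560.)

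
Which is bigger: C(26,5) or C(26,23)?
C(26,5)
C(26,5)=65,780, C(26,23)=2,600.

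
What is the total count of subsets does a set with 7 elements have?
Each element can be included or excluded: 2^7 = 128.

Answer: 128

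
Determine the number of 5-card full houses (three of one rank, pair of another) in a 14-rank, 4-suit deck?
Triple rank: 14. Triple suits: C(4,3)=4. Pair rank: 13. Pair suits: C(4,2)=6. Total: 4,368.

Answer: 4,368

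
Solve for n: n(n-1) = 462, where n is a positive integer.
22

Explanation: n² − n − 462 = 0, so n = (1 ± √(1 + 4·462))/2 = (1 ± √1,849)/2 = (1 ± 43)/2, i.e. n = 22 or n = -21. Taking the positive root, n = 22 (check: 22×21 = 462).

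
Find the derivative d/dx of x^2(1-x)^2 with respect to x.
2x^1(1-x)^2 - 2x^2(1-x)^1

Solution: Product rule: 2x^{1}(1-x)^{2} + x^2·(-2)(1-x)^{1}.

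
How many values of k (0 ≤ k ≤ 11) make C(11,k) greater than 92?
6

Reasoning: Row 11 is unimodal and symmetric about k=11/2. C(11,2)=55 ≤ 92; C(11,3)=165 > 92; by symmetry C(11,k) > 92 for k = 3..8. That's 8 - 3 + 1 = 6 values.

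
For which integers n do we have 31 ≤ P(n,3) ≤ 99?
5

Explanation: P(4,3)=24; P(5,3)=60; P(6,3)=120. So valid n = 5.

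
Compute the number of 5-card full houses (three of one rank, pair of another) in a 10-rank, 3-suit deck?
270

Explanation: Triple rank: 10. Triple suits: C(3,3)=1. Pair rank: 9. Pair suits: C(3,2)=3. Total: 270.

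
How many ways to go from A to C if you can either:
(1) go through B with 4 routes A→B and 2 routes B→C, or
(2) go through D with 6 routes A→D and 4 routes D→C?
Route via B: 4×2=8. Route via D: 6×4=24. Total: 32.

Answer: 32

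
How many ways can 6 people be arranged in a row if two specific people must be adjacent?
Treat pair as unit: (6-1)! arrangements × 2 internal orders = 240.
Final answer: 240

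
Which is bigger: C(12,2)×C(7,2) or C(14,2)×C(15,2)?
C(14,2)×C(15,2)

C(12,2)×C(7,2)=1,386, C(14,2)×C(15,2)=9,555.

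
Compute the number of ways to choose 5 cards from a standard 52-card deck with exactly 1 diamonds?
1,069,263

13 diamonds and 39 non-diamonds: C(13,1) × C(39,4) = 13 × 82251 = 1,069,263.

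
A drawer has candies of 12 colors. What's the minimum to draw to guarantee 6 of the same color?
Worst case: 5 of each = 60. One more: 61.

Answer: 61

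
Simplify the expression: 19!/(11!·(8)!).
75,582

This is C(19,11) = 75,582.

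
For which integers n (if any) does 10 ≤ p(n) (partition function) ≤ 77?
6, 7, 8, 9, 10, 11, 12

Reasoning: Tabulating p(n) via p(n) = p(n−1) + p(n−2) − p(n−5) − p(n−7) + …: p(5)=7; p(6)=11; p(7)=15; p(8)=22; p(9)=30; p(10)=42; p(11)=56; p(12)=77; p(13)=101. So valid n = 6, 7, 8, 9, 10, 11, 12.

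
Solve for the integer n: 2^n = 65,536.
65,536 = 1,024 × 64 = 2^10 × 2^6 = 2^16, so n = 16.
Final answer: 16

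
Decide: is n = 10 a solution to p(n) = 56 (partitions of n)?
No

Pentagonal recurrence p(n) = p(n−1) + p(n−2) − p(n−5) − p(n−7) + …: p(10) = p(9) + p(8) − p(5) − p(3) = 30 + 22 − 7 − 3 = 42, which does not equal 56.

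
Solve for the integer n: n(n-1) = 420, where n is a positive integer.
21

Working:
n² − n − 420 = 0, so n = (1 ± √(1 + 4·420))/2 = (1 ± √1,681)/2 = (1 ± 41)/2, i.e. n = 21 or n = -20. Taking the positive root, n = 21 (check: 21×20 = 420).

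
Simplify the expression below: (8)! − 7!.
(8)! − 7! = (8)·7! − 7! = (8−1)·7! = 7·7! = 35,280.

Answer: 35,280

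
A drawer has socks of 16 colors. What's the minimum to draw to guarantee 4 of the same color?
Worst case: 3 of each = 48. One more: 49.

Answer: 49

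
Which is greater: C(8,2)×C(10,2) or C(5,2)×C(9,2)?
C(8,2)×C(10,2)=1,260, C(5,2)×C(9,2)=360.
Final answer: C(8,2)×C(10,2)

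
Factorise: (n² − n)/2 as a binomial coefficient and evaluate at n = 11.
C(n,2); C(11,2) = 55

Reasoning: (n² − n)/2 = n(n−1)/2 = C(n,2). At n = 11: C(11,2) = 55.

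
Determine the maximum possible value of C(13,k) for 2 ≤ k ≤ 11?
1,716

Solution: C(13,k) is maximised at the centre of the row: C(13,6) = 1,716.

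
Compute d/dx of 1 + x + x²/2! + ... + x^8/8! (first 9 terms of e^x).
Differentiating term by term gives the first 8 terms of e^x.

Answer: 1 + x + x²/2! + ... + x^7/7!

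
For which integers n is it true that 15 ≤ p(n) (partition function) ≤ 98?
7, 8, 9, 10, 11, 12

Tabulating p(n) via p(n) = p(n−1) + p(n−2) − p(n−5) − p(n−7) + …: p(6)=11; p(7)=15; p(8)=22; p(9)=30; p(10)=42; p(11)=56; p(12)=77; p(13)=101. So valid n = 7, 8, 9, 10, 11, 12.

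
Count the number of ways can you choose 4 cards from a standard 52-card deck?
270,725

Solution: C(52,4) = 270,725.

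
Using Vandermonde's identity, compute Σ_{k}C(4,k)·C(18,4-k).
= C(4+18,4) = C(22,4) = 7,315.

Answer: 7,315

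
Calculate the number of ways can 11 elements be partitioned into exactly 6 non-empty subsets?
This equals S(11,6), the Stirling number of the 2nd kind.
Using the Stirling recurrence: S(n,k) = k·S(n-1,k) + S(n-1,k-1)
S(11,6) = 6·S(10,6) + S(10,5)
         = 6·22827 + 42525
         = 136962 + 42525
         = 179,487
Final answer: 179,487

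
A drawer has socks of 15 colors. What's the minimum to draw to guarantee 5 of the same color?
61

Reasoning: Worst case: 4 of each = 60. One more: 61.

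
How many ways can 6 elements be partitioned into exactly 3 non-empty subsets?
This equals S(6,3), the Stirling number of the 2nd kind.
Using the Stirling recurrence: S(n,k) = k·S(n-1,k) + S(n-1,k-1)
S(6,3) = 3·S(5,3) + S(5,2)
         = 3·25 + 15
         = 75 + 15
         = 90

Answer: 90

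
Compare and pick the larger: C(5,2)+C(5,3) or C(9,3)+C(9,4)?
First=20, Second=210.
Final answer: C(9,3)+C(9,4)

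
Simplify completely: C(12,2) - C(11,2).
C(12,2) - C(11,2) = C(11,1) = 11.
Final answer: 11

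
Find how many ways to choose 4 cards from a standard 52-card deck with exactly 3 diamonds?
11,154

Explanation: 13 diamonds and 39 non-diamonds: C(13,3) × C(39,1) = 286 × 39 = 11,154.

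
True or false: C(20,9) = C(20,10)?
False

Reasoning: C(20,9) = 167,960 but C(20,10) = 184,756; symmetry gives C(20,9) = C(20,11), not C(20,10).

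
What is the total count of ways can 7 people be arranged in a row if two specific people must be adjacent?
Treat pair as unit: (7-1)! arrangements × 2 internal orders = 1,440.
Final answer: 1,440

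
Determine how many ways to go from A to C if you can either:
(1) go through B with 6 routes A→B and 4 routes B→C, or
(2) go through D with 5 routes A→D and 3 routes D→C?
39
Route via B: 6×4=24. Route via D: 5×3=15. Total: 39.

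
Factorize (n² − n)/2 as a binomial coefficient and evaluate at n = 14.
(n² − n)/2 = n(n−1)/2 = C(n,2). At n = 14: C(14,2) = 91.
Final answer: C(n,2); C(14,2) = 91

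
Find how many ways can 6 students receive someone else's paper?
265
Using D(n) = (n-1)[D(n-1) + D(n-2)]:
D(6) = (6-1) × [D(5) + D(4)]
      = 5 × [44 + 9]
      = 5 × 53
      = 265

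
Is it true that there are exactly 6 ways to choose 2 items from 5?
False

Working:
C(5,2) = 10 ≠ 6.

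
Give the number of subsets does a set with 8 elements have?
Each element can be included or excluded: 2^8 = 256.
Final answer: 256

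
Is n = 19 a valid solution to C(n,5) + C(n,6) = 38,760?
Yes

Explanation: C(19,5) + C(19,6) = 11,628 + 27,132 = 38,760, which equals 38,760.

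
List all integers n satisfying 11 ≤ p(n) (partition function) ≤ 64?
6, 7, 8, 9, 10, 11

Reasoning: Tabulating p(n) via p(n) = p(n−1) + p(n−2) − p(n−5) − p(n−7) + …: p(5)=7; p(6)=11; p(7)=15; p(8)=22; p(9)=30; p(10)=42; p(11)=56; p(12)=77. So valid n = 6, 7, 8, 9, 10, 11.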